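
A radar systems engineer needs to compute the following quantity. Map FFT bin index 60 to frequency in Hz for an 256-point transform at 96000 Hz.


Frequency of DFT bin k:
f_k = k * fs / N
    = 60 * 96000 / 256
    = 5760000 / 256
    = 22500.0 Hz

22500.0 Hz


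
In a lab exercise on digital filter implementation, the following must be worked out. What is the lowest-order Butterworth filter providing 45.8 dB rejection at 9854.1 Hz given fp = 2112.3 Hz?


Butterworth filter order formula:
n = log10(10^(A/10) - 1) / (2 * log10(f_stop/f_pass))
10^(45.8/10) - 1 = 38017.9396
f_stop/f_pass = 9854.1 / 2112.3 = 4.6651
n = 3.4237 -> ceil = 4

4


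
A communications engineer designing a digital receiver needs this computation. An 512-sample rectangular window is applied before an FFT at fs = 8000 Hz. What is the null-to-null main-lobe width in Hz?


Main lobe width for a rectangular window:
Width = 2 * fs / N
      = 2 * 8000 / 512
      = 16000 / 512
      = 31.25 Hz

31.25 Hz


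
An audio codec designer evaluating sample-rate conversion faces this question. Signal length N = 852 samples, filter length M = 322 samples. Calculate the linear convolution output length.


Linear convolution output length:
L = N + M - 1
  = 852 + 322 - 1
  = 1173 samples

1173


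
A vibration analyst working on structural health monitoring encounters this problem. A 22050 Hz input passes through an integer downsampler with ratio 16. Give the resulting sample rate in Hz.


Decimation reduces the sample rate:
fs_out = fs_in / M
       = 22050 / 16
       = 1378.125 Hz

1378.125 Hz


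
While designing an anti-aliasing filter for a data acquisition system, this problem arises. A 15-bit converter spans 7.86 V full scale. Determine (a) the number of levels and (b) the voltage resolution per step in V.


Step 1 — number of quantization levels:
L = 2^N = 2^15 = 32768

Step 2 — LSB step size:
delta = Vfs / L
      = 7.86 / 32768
      = 0.00023987 V

Levels = 32768; step size = 0.00023987 V


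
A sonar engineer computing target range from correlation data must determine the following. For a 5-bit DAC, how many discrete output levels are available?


Number of quantization levels = 2^N
= 2^5
= 32

32


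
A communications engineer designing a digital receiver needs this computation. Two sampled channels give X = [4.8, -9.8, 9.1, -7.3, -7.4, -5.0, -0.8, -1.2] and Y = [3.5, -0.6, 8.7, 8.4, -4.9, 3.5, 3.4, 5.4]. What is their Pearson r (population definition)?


Pearson correlation coefficient (population):
r = cov(X,Y) / (std(X) * std(Y))
Mean X = -2.2, Mean Y = 3.425
Cov(X,Y) = 13.79625
Std(X) = 6.106349, Std(Y) = 4.213001
r = 0.5363

0.5363


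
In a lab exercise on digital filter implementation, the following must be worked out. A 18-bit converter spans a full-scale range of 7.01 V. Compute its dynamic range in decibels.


Dynamic range from full-scale to LSB:
V_min = V_max / 2^bits = 7.01 / 2^18
DR = 20 * log10(V_max / V_min)
   = 20 * log10(2^18)
   = 20 * 18 * log10(2)
   = 108.37 dB

108.37 dB


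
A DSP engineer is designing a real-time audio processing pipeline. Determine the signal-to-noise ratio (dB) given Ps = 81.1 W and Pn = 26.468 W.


SNR in decibels:
SNR = 10 * log10(Ps / Pn)
    = 10 * log10(81.1 / 26.468)
    = 10 * log10(3.0641)
    = 10 * 0.4863
    = 4.86 dB

4.86 dB


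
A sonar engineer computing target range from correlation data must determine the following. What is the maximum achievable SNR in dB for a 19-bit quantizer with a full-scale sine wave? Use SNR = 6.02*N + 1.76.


Theoretical SNR for a full-scale sinusoid:
SNR = 6.02 * N + 1.76
    = 6.02 * 19 + 1.76
    = 114.38 + 1.76
    = 116.14 dB

116.14 dB


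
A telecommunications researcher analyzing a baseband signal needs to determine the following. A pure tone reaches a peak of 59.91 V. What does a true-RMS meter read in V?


RMS voltage for a sinusoidal waveform:
V_rms = V_peak / sqrt(2)
      = 59.91 / 1.414214
      = 42.363 V

42.363 V


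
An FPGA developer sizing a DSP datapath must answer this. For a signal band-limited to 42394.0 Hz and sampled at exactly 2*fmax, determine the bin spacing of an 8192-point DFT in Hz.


Step 1 — Nyquist sampling rate:
fs = 2 * fmax = 2 * 42394.0 = 84788.0 Hz

Step 2 — DFT bin spacing:
df = fs / N = 84788.0 / 8192 = 10.3501 Hz

10.3501 Hz


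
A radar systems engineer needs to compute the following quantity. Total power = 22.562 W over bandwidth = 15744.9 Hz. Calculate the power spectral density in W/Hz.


Power spectral density:
PSD = P / BW
    = 22.562 / 15744.9
    = 0.00143297 W/Hz

0.00143297 W/Hz


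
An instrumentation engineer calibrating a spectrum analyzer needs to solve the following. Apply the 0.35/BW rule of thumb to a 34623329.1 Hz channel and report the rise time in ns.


Rise time from bandwidth relationship:
tr = 0.35 / BW
   = 0.35 / 34623329.1
   = 1.010879107e-08 s
   = 10.1088 ns

10.1088 ns


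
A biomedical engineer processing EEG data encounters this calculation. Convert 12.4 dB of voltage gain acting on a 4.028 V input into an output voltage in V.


Output voltage from dB gain:
V_out = V_in * 10^(gain_dB / 20)
      = 4.028 * 10^(12.4 / 20)
      = 4.028 * 4.168694
      = 16.7915 V

16.7915 V


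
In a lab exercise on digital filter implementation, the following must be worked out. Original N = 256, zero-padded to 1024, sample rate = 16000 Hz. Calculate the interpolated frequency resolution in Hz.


Frequency resolution after zero-padding:
N_padded = 256 * 4 = 1024
df = fs / N_padded
   = 16000 / 1024
   = 15.625 Hz

15.625 Hz


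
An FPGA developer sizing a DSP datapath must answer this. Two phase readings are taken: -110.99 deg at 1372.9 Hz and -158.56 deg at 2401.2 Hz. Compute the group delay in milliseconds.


Group delay from phase difference:
tau = -d(phi)/d(omega)
d(phi) = -47.57 deg = -0.830253 rad
d(omega) = 2*pi*(2401.2 - 1372.9) = 6460.9995 rad/s
tau = -(-0.830253) / 6460.9995
    = 0.1285 ms

0.1285 ms


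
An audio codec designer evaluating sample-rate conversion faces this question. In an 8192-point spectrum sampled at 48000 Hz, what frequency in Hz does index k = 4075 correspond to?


Frequency of DFT bin k:
f_k = k * fs / N
    = 4075 * 48000 / 8192
    = 195600000 / 8192
    = 23876.953 Hz

23876.953 Hz


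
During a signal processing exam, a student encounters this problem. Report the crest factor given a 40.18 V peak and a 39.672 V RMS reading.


Crest factor is the ratio of peak to RMS:
CF = V_peak / V_rms
   = 40.18 / 39.672
   = 1.0128

1.0128


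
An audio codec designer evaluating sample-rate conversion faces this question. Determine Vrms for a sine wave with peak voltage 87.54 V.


RMS voltage for a sinusoidal waveform:
V_rms = V_peak / sqrt(2)
      = 87.54 / 1.414214
      = 61.9 V

61.9 V


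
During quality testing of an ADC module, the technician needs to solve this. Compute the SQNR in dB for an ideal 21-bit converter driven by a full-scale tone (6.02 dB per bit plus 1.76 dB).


Theoretical SNR for a full-scale sinusoid:
SNR = 6.02 * N + 1.76
    = 6.02 * 21 + 1.76
    = 126.42 + 1.76
    = 128.18 dB

128.18 dB


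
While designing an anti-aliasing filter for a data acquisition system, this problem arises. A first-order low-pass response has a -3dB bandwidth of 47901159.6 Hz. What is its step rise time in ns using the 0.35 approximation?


Rise time from bandwidth relationship:
tr = 0.35 / BW
   = 0.35 / 47901159.6
   = 7.306712466e-09 s
   = 7.3067 ns

7.3067 ns


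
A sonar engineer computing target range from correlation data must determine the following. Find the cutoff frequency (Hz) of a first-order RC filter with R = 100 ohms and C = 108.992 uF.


Cutoff frequency of a first-order RC filter:
fc = 1 / (2 * pi * R * C)
C = 108.992 uF = 0.000108992 F
fc = 1 / (2 * pi * 100 * 0.000108992)
   = 1 / 0.068481693300012
   = 14.602443 Hz

14.602443 Hz


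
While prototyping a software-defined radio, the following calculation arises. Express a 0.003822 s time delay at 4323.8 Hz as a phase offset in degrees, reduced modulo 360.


Phase shift from frequency and time delay:
phi = 360 * f * t_delay
    = 360 * 4323.8 * 0.003822
    = 5949.2 degrees
    mod 360 = 189.2 degrees

189.2 degrees


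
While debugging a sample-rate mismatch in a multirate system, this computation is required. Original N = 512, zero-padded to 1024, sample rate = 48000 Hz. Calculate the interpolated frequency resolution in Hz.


Frequency resolution after zero-padding:
N_padded = 512 * 2 = 1024
df = fs / N_padded
   = 48000 / 1024
   = 46.875 Hz

46.875 Hz


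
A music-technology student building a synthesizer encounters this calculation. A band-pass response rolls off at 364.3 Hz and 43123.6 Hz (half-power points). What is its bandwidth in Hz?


Bandwidth is the difference of -3dB frequencies:
BW = f_high - f_low
   = 43123.6 - 364.3
   = 42759.3 Hz

42759.3 Hz


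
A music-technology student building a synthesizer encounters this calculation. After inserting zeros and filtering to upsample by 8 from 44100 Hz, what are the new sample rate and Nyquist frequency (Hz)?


Step 1 — output sample rate after interpolation by L:
fs_out = L * fs_in = 8 * 44100 = 352800 Hz

Step 2 — Nyquist frequency of the output stream:
f_Nyq = fs_out / 2 = 352800 / 2 = 176400.0 Hz

fs_out = 352800 Hz; f_Nyquist = 176400.0 Hz


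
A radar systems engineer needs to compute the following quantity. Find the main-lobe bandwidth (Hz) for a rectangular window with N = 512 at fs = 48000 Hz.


Main lobe width for a rectangular window:
Width = 2 * fs / N
      = 2 * 48000 / 512
      = 96000 / 512
      = 187.5 Hz

187.5 Hz


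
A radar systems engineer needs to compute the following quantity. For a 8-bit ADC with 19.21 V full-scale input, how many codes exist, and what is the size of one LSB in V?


Step 1 — number of quantization levels:
L = 2^N = 2^8 = 256

Step 2 — LSB step size:
delta = Vfs / L
      = 19.21 / 256
      = 0.07503906 V

Levels = 256; step size = 0.07503906 V


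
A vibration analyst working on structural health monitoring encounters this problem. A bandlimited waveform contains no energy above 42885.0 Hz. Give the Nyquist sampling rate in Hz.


The Nyquist rate is twice the maximum frequency component.
fs_min = 2 * fmax
      = 2 * 42885.0
      = 85770.0 Hz

85770.0


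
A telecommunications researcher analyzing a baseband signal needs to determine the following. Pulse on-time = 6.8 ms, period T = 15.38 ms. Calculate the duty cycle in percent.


Duty cycle as a percentage:
DC = (t_on / T) * 100
   = (6.8 / 15.38) * 100
   = 0.442133 * 100
   = 44.21 %

44.21 %


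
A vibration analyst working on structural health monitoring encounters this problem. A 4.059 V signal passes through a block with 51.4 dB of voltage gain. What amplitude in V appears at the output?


Output voltage from dB gain:
V_out = V_in * 10^(gain_dB / 20)
      = 4.059 * 10^(51.4 / 20)
      = 4.059 * 371.535229
      = 1508.0615 V

1508.0615 V


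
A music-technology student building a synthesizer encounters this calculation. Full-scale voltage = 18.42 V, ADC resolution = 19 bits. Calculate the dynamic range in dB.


Dynamic range from full-scale to LSB:
V_min = V_max / 2^bits = 18.42 / 2^19
DR = 20 * log10(V_max / V_min)
   = 20 * log10(2^19)
   = 20 * 19 * log10(2)
   = 114.39 dB

114.39 dB


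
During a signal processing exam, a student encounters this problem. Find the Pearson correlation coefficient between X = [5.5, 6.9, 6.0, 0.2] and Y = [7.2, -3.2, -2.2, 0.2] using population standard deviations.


Pearson correlation coefficient (population):
r = cov(X,Y) / (std(X) * std(Y))
Mean X = 4.65, Mean Y = 0.5
Cov(X,Y) = -1.235
Std(X) = 2.617728, Std(Y) = 4.060788
r = -0.1162

-0.1162


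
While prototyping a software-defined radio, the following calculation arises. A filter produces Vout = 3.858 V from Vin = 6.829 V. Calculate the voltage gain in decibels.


Voltage gain in dB:
G = 20 * log10(Vout / Vin)
  = 20 * log10(3.858 / 6.829)
  = 20 * log10(0.564944)
  = 20 * -0.247995
  = -4.96 dB

-4.96 dB


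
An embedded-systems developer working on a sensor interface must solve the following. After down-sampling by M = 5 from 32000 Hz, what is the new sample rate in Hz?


Decimation reduces the sample rate:
fs_out = fs_in / M
       = 32000 / 5
       = 6400.0 Hz

6400.0 Hz


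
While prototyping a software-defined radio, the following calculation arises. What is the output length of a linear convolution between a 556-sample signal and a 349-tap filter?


Linear convolution output length:
L = N + M - 1
  = 556 + 349 - 1
  = 904 samples

904


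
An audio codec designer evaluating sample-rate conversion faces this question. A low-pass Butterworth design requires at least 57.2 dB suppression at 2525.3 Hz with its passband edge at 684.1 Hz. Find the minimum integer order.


Butterworth filter order formula:
n = log10(10^(A/10) - 1) / (2 * log10(f_stop/f_pass))
10^(57.2/10) - 1 = 524806.4602
f_stop/f_pass = 2525.3 / 684.1 = 3.6914
n = 5.0424 -> ceil = 6

6


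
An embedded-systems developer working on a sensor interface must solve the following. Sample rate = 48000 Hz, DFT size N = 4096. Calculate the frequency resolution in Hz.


DFT frequency resolution:
df = fs / N
   = 48000 / 4096
   = 11.7188 Hz

11.7188 Hz


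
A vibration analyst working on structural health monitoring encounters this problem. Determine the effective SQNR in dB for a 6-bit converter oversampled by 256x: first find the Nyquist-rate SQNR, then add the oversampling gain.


Step 1 — baseline SQNR at Nyquist:
SQNR_base = 6.02*N + 1.76
          = 6.02*6 + 1.76
          = 37.88 dB

Step 2 — oversampling processing gain:
G = 10*log10(OSR) = 10*log10(256) = 24.08 dB

Step 3 — total:
SQNR_total = 37.88 + 24.08 = 61.96 dB

Base SQNR = 37.88 dB; oversampled SQNR = 61.96 dB


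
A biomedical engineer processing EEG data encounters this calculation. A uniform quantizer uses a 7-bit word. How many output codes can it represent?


Number of quantization levels = 2^N
= 2^7
= 128

128


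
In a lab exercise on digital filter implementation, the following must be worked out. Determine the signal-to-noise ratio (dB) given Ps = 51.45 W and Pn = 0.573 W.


SNR in decibels:
SNR = 10 * log10(Ps / Pn)
    = 10 * log10(51.45 / 0.573)
    = 10 * log10(89.7906)
    = 10 * 1.9532
    = 19.53 dB

19.53 dB


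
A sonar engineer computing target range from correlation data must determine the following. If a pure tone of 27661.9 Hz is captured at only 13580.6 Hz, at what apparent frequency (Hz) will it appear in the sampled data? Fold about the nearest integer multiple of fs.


Compute the nearest integer multiple of fs to the signal:
n = round(27661.9 / 13580.6) = 2
f_alias = |27661.9 - 2 * 13580.6|
        = |27661.9 - 27161.2|
        = 500.7 Hz

500.7


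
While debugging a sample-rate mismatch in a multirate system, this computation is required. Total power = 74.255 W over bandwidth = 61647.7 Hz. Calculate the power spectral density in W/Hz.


Power spectral density:
PSD = P / BW
    = 74.255 / 61647.7
    = 0.00120451 W/Hz

0.00120451 W/Hz


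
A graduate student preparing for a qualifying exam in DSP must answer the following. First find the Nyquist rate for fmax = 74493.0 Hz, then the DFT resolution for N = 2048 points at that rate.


Step 1 — Nyquist sampling rate:
fs = 2 * fmax = 2 * 74493.0 = 148986.0 Hz

Step 2 — DFT bin spacing:
df = fs / N = 148986.0 / 2048 = 72.7471 Hz

72.7471 Hz


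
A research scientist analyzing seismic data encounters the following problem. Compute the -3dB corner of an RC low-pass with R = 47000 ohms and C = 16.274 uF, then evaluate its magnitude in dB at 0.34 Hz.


Step 1 — cutoff frequency:
fc = 1 / (2*pi*R*C)
C = 16.274 uF = 1.6274e-05 F
fc = 1 / (2*pi*47000*1.6274e-05)
   = 0.208079 Hz

Step 2 — magnitude at f = 0.34 Hz:
|H(f)| = 1 / sqrt(1 + (f/fc)^2)
f/fc = 0.34 / 0.208079 = 1.633995
|H| = 1 / sqrt(1 + 2.66994) = 0.522
|H|_dB = 20*log10(0.522) = -5.65 dB

fc = 0.208079 Hz; |H(0.34 Hz)| = -5.65 dB


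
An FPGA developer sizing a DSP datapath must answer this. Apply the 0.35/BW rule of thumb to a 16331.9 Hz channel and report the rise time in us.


Rise time from bandwidth relationship:
tr = 0.35 / BW
   = 0.35 / 16331.9
   = 2.143045206e-05 s
   = 21.4305 us

21.4305 us


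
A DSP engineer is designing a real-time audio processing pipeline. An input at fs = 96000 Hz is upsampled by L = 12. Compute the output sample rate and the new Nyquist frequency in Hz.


Step 1 — output sample rate after interpolation by L:
fs_out = L * fs_in = 12 * 96000 = 1152000 Hz

Step 2 — Nyquist frequency of the output stream:
f_Nyq = fs_out / 2 = 1152000 / 2 = 576000.0 Hz

fs_out = 1152000 Hz; f_Nyquist = 576000.0 Hz


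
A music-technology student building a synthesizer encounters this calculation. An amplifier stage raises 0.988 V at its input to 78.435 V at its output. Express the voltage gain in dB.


Voltage gain in dB:
G = 20 * log10(Vout / Vin)
  = 20 * log10(78.435 / 0.988)
  = 20 * log10(79.387652)
  = 20 * 1.899753
  = 38.0 dB

38.0 dB


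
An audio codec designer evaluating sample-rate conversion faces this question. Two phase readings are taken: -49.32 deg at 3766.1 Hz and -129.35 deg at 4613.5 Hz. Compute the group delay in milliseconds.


Group delay from phase difference:
tau = -d(phi)/d(omega)
d(phi) = -80.03 deg = -1.396787 rad
d(omega) = 2*pi*(4613.5 - 3766.1) = 5324.3712 rad/s
tau = -(-1.396787) / 5324.3712
    = 0.2623 ms

0.2623 ms


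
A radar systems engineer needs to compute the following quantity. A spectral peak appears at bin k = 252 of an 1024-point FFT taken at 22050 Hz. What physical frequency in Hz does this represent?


Frequency of DFT bin k:
f_k = k * fs / N
    = 252 * 22050 / 1024
    = 5556600 / 1024
    = 5426.367 Hz

5426.367 Hz


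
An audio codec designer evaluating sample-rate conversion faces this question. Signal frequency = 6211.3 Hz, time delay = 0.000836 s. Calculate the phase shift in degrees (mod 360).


Phase shift from frequency and time delay:
phi = 360 * f * t_delay
    = 360 * 6211.3 * 0.000836
    = 1869.35 degrees
    mod 360 = 69.35 degrees

69.35 degrees


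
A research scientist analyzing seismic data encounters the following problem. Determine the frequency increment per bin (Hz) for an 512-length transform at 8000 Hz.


DFT frequency resolution:
df = fs / N
   = 8000 / 512
   = 15.625 Hz

15.625 Hz


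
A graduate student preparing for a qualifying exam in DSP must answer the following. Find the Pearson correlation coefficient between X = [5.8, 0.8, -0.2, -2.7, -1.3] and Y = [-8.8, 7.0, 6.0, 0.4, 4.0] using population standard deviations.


Pearson correlation coefficient (population):
r = cov(X,Y) / (std(X) * std(Y))
Mean X = 0.48, Mean Y = 1.72
Cov(X,Y) = -11.4096
Std(X) = 2.903377, Std(Y) = 5.723775
r = -0.6866

-0.6866


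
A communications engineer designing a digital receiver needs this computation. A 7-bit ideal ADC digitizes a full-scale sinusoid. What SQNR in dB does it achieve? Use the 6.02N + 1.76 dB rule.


Theoretical SNR for a full-scale sinusoid:
SNR = 6.02 * N + 1.76
    = 6.02 * 7 + 1.76
    = 42.14 + 1.76
    = 43.9 dB

43.9 dB


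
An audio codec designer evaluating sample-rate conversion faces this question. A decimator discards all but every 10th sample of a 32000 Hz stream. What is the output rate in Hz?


Decimation reduces the sample rate:
fs_out = fs_in / M
       = 32000 / 10
       = 3200.0 Hz

3200.0 Hz


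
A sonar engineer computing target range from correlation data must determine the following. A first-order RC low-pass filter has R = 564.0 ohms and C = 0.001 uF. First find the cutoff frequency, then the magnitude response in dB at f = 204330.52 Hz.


Step 1 — cutoff frequency:
fc = 1 / (2*pi*R*C)
C = 0.001 uF = 1e-09 F
fc = 1 / (2*pi*564.0*1e-09)
   = 282189.615 Hz

Step 2 — magnitude at f = 204330.52 Hz:
|H(f)| = 1 / sqrt(1 + (f/fc)^2)
f/fc = 204330.52 / 282189.615 = 0.724089
|H| = 1 / sqrt(1 + 0.524305) = 0.8099609
|H|_dB = 20*log10(0.8099609) = -1.83 dB

fc = 282189.615 Hz; |H(204330.52 Hz)| = -1.83 dB


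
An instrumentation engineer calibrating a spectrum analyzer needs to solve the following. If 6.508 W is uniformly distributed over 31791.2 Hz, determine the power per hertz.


Power spectral density:
PSD = P / BW
    = 6.508 / 31791.2
    = 0.00020471 W/Hz

0.00020471 W/Hz


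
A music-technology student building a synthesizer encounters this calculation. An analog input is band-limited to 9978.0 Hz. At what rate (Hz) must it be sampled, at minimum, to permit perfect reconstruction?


The Nyquist rate is twice the maximum frequency component.
fs_min = 2 * fmax
      = 2 * 9978.0
      = 19956.0 Hz

19956.0


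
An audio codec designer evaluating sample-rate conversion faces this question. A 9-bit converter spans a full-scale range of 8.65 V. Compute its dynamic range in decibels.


Dynamic range from full-scale to LSB:
V_min = V_max / 2^bits = 8.65 / 2^9
DR = 20 * log10(V_max / V_min)
   = 20 * log10(2^9)
   = 20 * 9 * log10(2)
   = 54.19 dB

54.19 dB


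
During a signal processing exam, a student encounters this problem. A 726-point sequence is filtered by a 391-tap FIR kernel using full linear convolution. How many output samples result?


Linear convolution output length:
L = N + M - 1
  = 726 + 391 - 1
  = 1116 samples

1116


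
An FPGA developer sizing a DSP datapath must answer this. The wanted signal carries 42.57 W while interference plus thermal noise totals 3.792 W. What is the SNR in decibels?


SNR in decibels:
SNR = 10 * log10(Ps / Pn)
    = 10 * log10(42.57 / 3.792)
    = 10 * log10(11.2263)
    = 10 * 1.0502
    = 10.5 dB

10.5 dB


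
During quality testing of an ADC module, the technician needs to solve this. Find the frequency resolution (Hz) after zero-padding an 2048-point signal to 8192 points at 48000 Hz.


Frequency resolution after zero-padding:
N_padded = 2048 * 4 = 8192
df = fs / N_padded
   = 48000 / 8192
   = 5.8594 Hz

5.8594 Hz


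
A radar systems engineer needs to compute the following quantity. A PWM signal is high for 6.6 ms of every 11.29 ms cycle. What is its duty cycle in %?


Duty cycle as a percentage:
DC = (t_on / T) * 100
   = (6.6 / 11.29) * 100
   = 0.584588 * 100
   = 58.46 %

58.46 %


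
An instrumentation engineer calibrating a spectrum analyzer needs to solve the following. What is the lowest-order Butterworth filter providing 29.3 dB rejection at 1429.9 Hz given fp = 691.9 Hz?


Butterworth filter order formula:
n = log10(10^(A/10) - 1) / (2 * log10(f_stop/f_pass))
10^(29.3/10) - 1 = 850.138
f_stop/f_pass = 1429.9 / 691.9 = 2.0666
n = 4.6461 -> ceil = 5

5


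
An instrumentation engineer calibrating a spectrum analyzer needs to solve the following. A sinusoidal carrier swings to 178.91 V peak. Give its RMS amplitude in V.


RMS voltage for a sinusoidal waveform:
V_rms = V_peak / sqrt(2)
      = 178.91 / 1.414214
      = 126.508 V

126.508 V


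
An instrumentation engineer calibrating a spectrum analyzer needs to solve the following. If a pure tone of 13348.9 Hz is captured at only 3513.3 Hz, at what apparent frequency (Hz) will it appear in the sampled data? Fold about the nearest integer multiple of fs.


Compute the nearest integer multiple of fs to the signal:
n = round(13348.9 / 3513.3) = 4
f_alias = |13348.9 - 4 * 3513.3|
        = |13348.9 - 14053.2|
        = 704.3 Hz

704.3


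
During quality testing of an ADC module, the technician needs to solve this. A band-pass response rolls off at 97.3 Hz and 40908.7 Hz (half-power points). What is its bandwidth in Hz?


Bandwidth is the difference of -3dB frequencies:
BW = f_high - f_low
   = 40908.7 - 97.3
   = 40811.4 Hz

40811.4 Hz


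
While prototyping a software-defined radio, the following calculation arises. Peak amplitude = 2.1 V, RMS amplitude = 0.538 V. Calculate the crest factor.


Crest factor is the ratio of peak to RMS:
CF = V_peak / V_rms
   = 2.1 / 0.538
   = 3.9033

3.9033


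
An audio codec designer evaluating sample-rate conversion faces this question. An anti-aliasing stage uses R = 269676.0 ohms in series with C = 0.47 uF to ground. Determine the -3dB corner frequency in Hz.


Cutoff frequency of a first-order RC filter:
fc = 1 / (2 * pi * R * C)
C = 0.47 uF = 4.7e-07 F
fc = 1 / (2 * pi * 269676.0 * 4.7e-07)
   = 1 / 0.79637941202251
   = 1.255683 Hz

1.255683 Hz


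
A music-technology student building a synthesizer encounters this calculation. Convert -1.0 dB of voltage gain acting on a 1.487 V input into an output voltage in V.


Output voltage from dB gain:
V_out = V_in * 10^(gain_dB / 20)
      = 1.487 * 10^(-1.0 / 20)
      = 1.487 * 0.891251
      = 1.3253 V

1.3253 V


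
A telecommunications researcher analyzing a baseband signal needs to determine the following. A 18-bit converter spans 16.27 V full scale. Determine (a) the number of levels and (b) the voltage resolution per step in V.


Step 1 — number of quantization levels:
L = 2^N = 2^18 = 262144

Step 2 — LSB step size:
delta = Vfs / L
      = 16.27 / 262144
      = 6.207e-05 V

Levels = 262144; step size = 6.207e-05 V


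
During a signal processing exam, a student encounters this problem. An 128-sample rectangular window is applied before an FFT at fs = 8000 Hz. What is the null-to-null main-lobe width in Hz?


Main lobe width for a rectangular window:
Width = 2 * fs / N
      = 2 * 8000 / 128
      = 16000 / 128
      = 125.0 Hz

125.0 Hz


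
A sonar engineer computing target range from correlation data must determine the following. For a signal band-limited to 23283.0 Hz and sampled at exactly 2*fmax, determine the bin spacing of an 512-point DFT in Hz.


Step 1 — Nyquist sampling rate:
fs = 2 * fmax = 2 * 23283.0 = 46566.0 Hz

Step 2 — DFT bin spacing:
df = fs / N = 46566.0 / 512 = 90.9492 Hz

90.9492 Hz


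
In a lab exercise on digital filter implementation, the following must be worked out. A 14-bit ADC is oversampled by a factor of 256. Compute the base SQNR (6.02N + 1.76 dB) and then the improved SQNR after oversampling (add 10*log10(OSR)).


Step 1 — baseline SQNR at Nyquist:
SQNR_base = 6.02*N + 1.76
          = 6.02*14 + 1.76
          = 86.04 dB

Step 2 — oversampling processing gain:
G = 10*log10(OSR) = 10*log10(256) = 24.08 dB

Step 3 — total:
SQNR_total = 86.04 + 24.08 = 110.12 dB

Base SQNR = 86.04 dB; oversampled SQNR = 110.12 dB


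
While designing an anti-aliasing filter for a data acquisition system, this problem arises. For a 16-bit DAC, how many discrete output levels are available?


Number of quantization levels = 2^N
= 2^16
= 65536

65536


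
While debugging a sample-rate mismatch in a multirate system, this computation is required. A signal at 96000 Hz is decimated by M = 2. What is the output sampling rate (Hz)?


Decimation reduces the sample rate:
fs_out = fs_in / M
       = 96000 / 2
       = 48000.0 Hz

48000.0 Hz


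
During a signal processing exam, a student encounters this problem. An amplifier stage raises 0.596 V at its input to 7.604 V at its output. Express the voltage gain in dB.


Voltage gain in dB:
G = 20 * log10(Vout / Vin)
  = 20 * log10(7.604 / 0.596)
  = 20 * log10(12.758389)
  = 20 * 1.105796
  = 22.12 dB

22.12 dB


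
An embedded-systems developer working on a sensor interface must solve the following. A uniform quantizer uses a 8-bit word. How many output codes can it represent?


Number of quantization levels = 2^N
= 2^8
= 256

256


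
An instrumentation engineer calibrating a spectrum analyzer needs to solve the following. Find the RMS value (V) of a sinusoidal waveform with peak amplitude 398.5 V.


RMS voltage for a sinusoidal waveform:
V_rms = V_peak / sqrt(2)
      = 398.5 / 1.414214
      = 281.782 V

281.782 V


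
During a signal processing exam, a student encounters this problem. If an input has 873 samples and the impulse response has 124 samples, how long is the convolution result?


Linear convolution output length:
L = N + M - 1
  = 873 + 124 - 1
  = 996 samples

996


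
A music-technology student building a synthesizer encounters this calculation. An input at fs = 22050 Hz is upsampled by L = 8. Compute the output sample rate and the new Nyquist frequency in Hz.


Step 1 — output sample rate after interpolation by L:
fs_out = L * fs_in = 8 * 22050 = 176400 Hz

Step 2 — Nyquist frequency of the output stream:
f_Nyq = fs_out / 2 = 176400 / 2 = 88200.0 Hz

fs_out = 176400 Hz; f_Nyquist = 88200.0 Hz


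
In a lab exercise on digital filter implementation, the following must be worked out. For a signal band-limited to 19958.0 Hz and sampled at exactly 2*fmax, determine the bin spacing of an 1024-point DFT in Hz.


Step 1 — Nyquist sampling rate:
fs = 2 * fmax = 2 * 19958.0 = 39916.0 Hz

Step 2 — DFT bin spacing:
df = fs / N = 39916.0 / 1024 = 38.9805 Hz

38.9805 Hz


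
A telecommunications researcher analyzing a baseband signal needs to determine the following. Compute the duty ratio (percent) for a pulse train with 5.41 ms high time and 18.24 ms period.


Duty cycle as a percentage:
DC = (t_on / T) * 100
   = (5.41 / 18.24) * 100
   = 0.296601 * 100
   = 29.66 %

29.66 %


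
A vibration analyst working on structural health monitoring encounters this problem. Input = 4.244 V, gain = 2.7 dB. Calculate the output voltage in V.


Output voltage from dB gain:
V_out = V_in * 10^(gain_dB / 20)
      = 4.244 * 10^(2.7 / 20)
      = 4.244 * 1.364583
      = 5.7913 V

5.7913 V


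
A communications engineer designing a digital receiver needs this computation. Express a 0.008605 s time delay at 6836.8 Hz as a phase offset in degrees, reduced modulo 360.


Phase shift from frequency and time delay:
phi = 360 * f * t_delay
    = 360 * 6836.8 * 0.008605
    = 21179.04 degrees
    mod 360 = 299.04 degrees

299.04 degrees


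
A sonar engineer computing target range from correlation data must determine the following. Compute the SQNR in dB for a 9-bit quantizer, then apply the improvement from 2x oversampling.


Step 1 — baseline SQNR at Nyquist:
SQNR_base = 6.02*N + 1.76
          = 6.02*9 + 1.76
          = 55.94 dB

Step 2 — oversampling processing gain:
G = 10*log10(OSR) = 10*log10(2) = 3.01 dB

Step 3 — total:
SQNR_total = 55.94 + 3.01 = 58.95 dB

Base SQNR = 55.94 dB; oversampled SQNR = 58.95 dB


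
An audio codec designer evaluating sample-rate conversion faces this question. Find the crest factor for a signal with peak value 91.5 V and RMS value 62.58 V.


Crest factor is the ratio of peak to RMS:
CF = V_peak / V_rms
   = 91.5 / 62.58
   = 1.4621

1.4621


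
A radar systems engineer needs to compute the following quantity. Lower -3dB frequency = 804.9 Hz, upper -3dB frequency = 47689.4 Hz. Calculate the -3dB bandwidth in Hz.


Bandwidth is the difference of -3dB frequencies:
BW = f_high - f_low
   = 47689.4 - 804.9
   = 46884.5 Hz

46884.5 Hz


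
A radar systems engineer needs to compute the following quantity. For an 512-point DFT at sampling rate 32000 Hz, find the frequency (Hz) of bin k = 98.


Frequency of DFT bin k:
f_k = k * fs / N
    = 98 * 32000 / 512
    = 3136000 / 512
    = 6125.0 Hz

6125.0 Hz


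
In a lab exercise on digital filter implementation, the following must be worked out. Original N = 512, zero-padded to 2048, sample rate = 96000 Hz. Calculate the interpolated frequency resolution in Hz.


Frequency resolution after zero-padding:
N_padded = 512 * 4 = 2048
df = fs / N_padded
   = 96000 / 2048
   = 46.875 Hz

46.875 Hz


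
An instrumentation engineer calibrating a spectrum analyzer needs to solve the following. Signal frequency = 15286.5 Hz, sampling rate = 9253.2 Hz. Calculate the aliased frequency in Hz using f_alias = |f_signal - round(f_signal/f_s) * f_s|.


Compute the nearest integer multiple of fs to the signal:
n = round(15286.5 / 9253.2) = 2
f_alias = |15286.5 - 2 * 9253.2|
        = |15286.5 - 18506.4|
        = 3219.9 Hz

3219.9


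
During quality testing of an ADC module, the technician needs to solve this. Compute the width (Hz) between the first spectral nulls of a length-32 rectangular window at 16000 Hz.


Main lobe width for a rectangular window:
Width = 2 * fs / N
      = 2 * 16000 / 32
      = 32000 / 32
      = 1000.0 Hz

1000.0 Hz


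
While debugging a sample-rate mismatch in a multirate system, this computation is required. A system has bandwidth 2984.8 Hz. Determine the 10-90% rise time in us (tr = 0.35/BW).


Rise time from bandwidth relationship:
tr = 0.35 / BW
   = 0.35 / 2984.8
   = 0.000117260788 s
   = 117.2608 us

117.2608 us


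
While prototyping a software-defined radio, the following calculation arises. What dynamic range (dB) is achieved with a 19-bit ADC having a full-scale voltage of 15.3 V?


Dynamic range from full-scale to LSB:
V_min = V_max / 2^bits = 15.3 / 2^19
DR = 20 * log10(V_max / V_min)
   = 20 * log10(2^19)
   = 20 * 19 * log10(2)
   = 114.39 dB

114.39 dB


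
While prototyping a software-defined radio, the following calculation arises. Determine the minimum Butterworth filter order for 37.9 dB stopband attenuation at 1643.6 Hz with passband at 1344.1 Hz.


Butterworth filter order formula:
n = log10(10^(A/10) - 1) / (2 * log10(f_stop/f_pass))
10^(37.9/10) - 1 = 6164.95
f_stop/f_pass = 1643.6 / 1344.1 = 1.2228
n = 21.6903 -> ceil = 22

22


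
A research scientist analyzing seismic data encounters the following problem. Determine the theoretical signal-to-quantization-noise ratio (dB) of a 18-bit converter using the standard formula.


Theoretical SNR for a full-scale sinusoid:
SNR = 6.02 * N + 1.76
    = 6.02 * 18 + 1.76
    = 108.36 + 1.76
    = 110.12 dB

110.12 dB


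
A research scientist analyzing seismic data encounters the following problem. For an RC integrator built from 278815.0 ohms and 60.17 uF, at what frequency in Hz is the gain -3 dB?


Cutoff frequency of a first-order RC filter:
fc = 1 / (2 * pi * R * C)
C = 60.17 uF = 6.017e-05 F
fc = 1 / (2 * pi * 278815.0 * 6.017e-05)
   = 1 / 105.40859255822
   = 0.009487 Hz

0.009487 Hz


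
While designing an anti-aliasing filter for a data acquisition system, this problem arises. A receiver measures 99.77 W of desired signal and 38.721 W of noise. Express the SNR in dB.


SNR in decibels:
SNR = 10 * log10(Ps / Pn)
    = 10 * log10(99.77 / 38.721)
    = 10 * log10(2.5766)
    = 10 * 0.4111
    = 4.11 dB

4.11 dB


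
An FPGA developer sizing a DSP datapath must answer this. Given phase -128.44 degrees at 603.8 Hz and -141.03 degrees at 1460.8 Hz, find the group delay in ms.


Group delay from phase difference:
tau = -d(phi)/d(omega)
d(phi) = -12.59 deg = -0.219737 rad
d(omega) = 2*pi*(1460.8 - 603.8) = 5384.6898 rad/s
tau = -(-0.219737) / 5384.6898
    = 0.0408 ms

0.0408 ms


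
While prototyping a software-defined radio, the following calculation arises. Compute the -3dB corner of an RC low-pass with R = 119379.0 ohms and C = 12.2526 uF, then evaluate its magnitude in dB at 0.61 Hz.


Step 1 — cutoff frequency:
fc = 1 / (2*pi*R*C)
C = 12.2526 uF = 1.22526e-05 F
fc = 1 / (2*pi*119379.0*1.22526e-05)
   = 0.108809 Hz

Step 2 — magnitude at f = 0.61 Hz:
|H(f)| = 1 / sqrt(1 + (f/fc)^2)
f/fc = 0.61 / 0.108809 = 5.606154
|H| = 1 / sqrt(1 + 31.428963) = 0.1756036
|H|_dB = 20*log10(0.1756036) = -15.11 dB

fc = 0.108809 Hz; |H(0.61 Hz)| = -15.11 dB


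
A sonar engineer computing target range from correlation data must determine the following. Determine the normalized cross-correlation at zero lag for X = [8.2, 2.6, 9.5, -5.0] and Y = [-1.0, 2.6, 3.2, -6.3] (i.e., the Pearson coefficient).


Pearson correlation coefficient (population):
r = cov(X,Y) / (std(X) * std(Y))
Mean X = 3.825, Mean Y = -0.375
Cov(X,Y) = 16.549375
Std(X) = 5.716806, Std(Y) = 3.779137
r = 0.766

0.766


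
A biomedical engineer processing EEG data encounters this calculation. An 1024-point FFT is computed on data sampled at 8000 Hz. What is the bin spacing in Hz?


DFT frequency resolution:
df = fs / N
   = 8000 / 1024
   = 7.8125 Hz

7.8125 Hz


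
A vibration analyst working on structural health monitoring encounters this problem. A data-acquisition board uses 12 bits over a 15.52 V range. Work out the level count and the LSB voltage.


Step 1 — number of quantization levels:
L = 2^N = 2^12 = 4096

Step 2 — LSB step size:
delta = Vfs / L
      = 15.52 / 4096
      = 0.00378906 V

Levels = 4096; step size = 0.00378906 V


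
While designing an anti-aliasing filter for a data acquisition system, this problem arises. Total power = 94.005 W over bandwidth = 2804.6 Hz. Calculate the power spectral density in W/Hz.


Power spectral density:
PSD = P / BW
    = 94.005 / 2804.6
    = 0.03351815 W/Hz

0.03351815 W/Hz


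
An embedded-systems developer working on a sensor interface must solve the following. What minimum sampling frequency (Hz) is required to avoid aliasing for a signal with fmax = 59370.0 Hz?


The Nyquist rate is twice the maximum frequency component.
fs_min = 2 * fmax
      = 2 * 59370.0
      = 118740.0 Hz

118740.0


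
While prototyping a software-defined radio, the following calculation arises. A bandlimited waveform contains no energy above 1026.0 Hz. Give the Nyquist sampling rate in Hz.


The Nyquist rate is twice the maximum frequency component.
fs_min = 2 * fmax
      = 2 * 1026.0
      = 2052.0 Hz

2052.0


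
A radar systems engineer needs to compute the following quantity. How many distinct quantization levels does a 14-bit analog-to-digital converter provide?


Number of quantization levels = 2^N
= 2^14
= 16384

16384


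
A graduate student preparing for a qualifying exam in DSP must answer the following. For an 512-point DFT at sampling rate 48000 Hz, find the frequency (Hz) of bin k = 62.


Frequency of DFT bin k:
f_k = k * fs / N
    = 62 * 48000 / 512
    = 2976000 / 512
    = 5812.5 Hz

5812.5 Hz


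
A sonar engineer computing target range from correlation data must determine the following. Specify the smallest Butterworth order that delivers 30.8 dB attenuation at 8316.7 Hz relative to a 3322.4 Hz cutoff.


Butterworth filter order formula:
n = log10(10^(A/10) - 1) / (2 * log10(f_stop/f_pass))
10^(30.8/10) - 1 = 1201.2644
f_stop/f_pass = 8316.7 / 3322.4 = 2.5032
n = 3.864 -> ceil = 4

4


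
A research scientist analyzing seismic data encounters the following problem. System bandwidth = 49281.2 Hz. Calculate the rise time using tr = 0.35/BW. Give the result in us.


Rise time from bandwidth relationship:
tr = 0.35 / BW
   = 0.35 / 49281.2
   = 7.102099787e-06 s
   = 7.1021 us

7.1021 us


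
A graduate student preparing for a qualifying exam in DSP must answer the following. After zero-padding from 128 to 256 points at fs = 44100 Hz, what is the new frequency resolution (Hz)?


Frequency resolution after zero-padding:
N_padded = 128 * 2 = 256
df = fs / N_padded
   = 44100 / 256
   = 172.2656 Hz

172.2656 Hz


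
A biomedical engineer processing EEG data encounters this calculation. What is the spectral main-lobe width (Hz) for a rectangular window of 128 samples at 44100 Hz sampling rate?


Main lobe width for a rectangular window:
Width = 2 * fs / N
      = 2 * 44100 / 128
      = 88200 / 128
      = 689.062 Hz

689.062 Hz


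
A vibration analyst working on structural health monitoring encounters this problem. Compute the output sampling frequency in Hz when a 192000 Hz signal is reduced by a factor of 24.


Decimation reduces the sample rate:
fs_out = fs_in / M
       = 192000 / 24
       = 8000.0 Hz

8000.0 Hz


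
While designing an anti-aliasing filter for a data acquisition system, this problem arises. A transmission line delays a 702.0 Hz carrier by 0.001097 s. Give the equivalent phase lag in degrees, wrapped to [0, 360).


Phase shift from frequency and time delay:
phi = 360 * f * t_delay
    = 360 * 702.0 * 0.001097
    = 277.23 degrees
    mod 360 = 277.23 degrees

277.23 degrees
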